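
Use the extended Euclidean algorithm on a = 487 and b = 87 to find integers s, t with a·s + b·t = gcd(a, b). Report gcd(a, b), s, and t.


Euclidean algorithm on (487, 87) — divide until remainder is 0:
  487 = 5 · 87 + 52
  87 = 1 · 52 + 35
  52 = 1 · 35 + 17
  35 = 2 · 17 + 1
  17 = 17 · 1 + 0
gcd(487, 87) = 1.
Track Bezout coefficients alongside the remainders: start with r₀ = 487 = a·1 + b·0 (s = 1, t = 0) and r₁ = 87 = a·0 + b·1 (s = 0, t = 1); each new remainder r_{k+1} = r_{k-1} − q_k·r_k inherits s_{k+1} = s_{k-1} − q_k·s_k, t_{k+1} = t_{k-1} − q_k·t_k, so r_k = a·s_k + b·t_k at every step:
  q = 5: r = 52, s = 1 − 5·0 = 1, t = 0 − 5·1 = -5  (check: 487·1 + 87·(-5) = 52)
  q = 1: r = 35, s = 0 − 1·1 = -1, t = 1 − 1·(-5) = 6  (check: 487·(-1) + 87·6 = 35)
  q = 1: r = 17, s = 1 − 1·(-1) = 2, t = -5 − 1·6 = -11  (check: 487·2 + 87·(-11) = 17)
  q = 2: r = 1, s = -1 − 2·2 = -5, t = 6 − 2·(-11) = 28  (check: 487·(-5) + 87·28 = 1)
The row with r = 1 (the gcd) gives the Bezout coefficients s = -5, t = 28.
Result: 487 · (-5) + 87 · (28) = 1.

gcd(487, 87) = 1; s = -5, t = 28 (check: 487·(-5) + 87·28 = 1).


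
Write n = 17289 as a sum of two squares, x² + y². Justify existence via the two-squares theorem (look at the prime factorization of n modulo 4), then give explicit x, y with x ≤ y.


Step 1: Factor n = 17289 = 3^2 · 17 · 113.
Step 2: Check the mod-4 condition on each prime factor: 3 ≡ 3 (mod 4), exponent 2 (must be even); 17 ≡ 1 (mod 4), exponent 1; 113 ≡ 1 (mod 4), exponent 1.
All primes ≡ 3 (mod 4) appear to even exponent (or don't appear), so by the two-squares theorem n IS expressible as a sum of two squares.
Step 3: Build a representation. Group n = k² · m with k = 3 and m = 17 · 113 = 1921 (a product of primes ≡ 1 (mod 4)); a representation of m scales to one of n via (k·x)² + (k·y)² = k²(x² + y²). Each prime p ≡ 1 (mod 4) is itself a sum of two squares; find a² by testing p − a² for a perfect square:
  17: 17 − 1² = 16 = 4² ⇒ 17 = 1² + 4².
  113: 113 − 1² = 112, 113 − 2² = 109, 113 − 3² = 104, 113 − 4² = 97, 113 − 5² = 88, 113 − 6² = 77, 113 − 7² = 64 = 8² ⇒ 113 = 7² + 8².
  Combine using the Brahmagupta–Fibonacci identity (a² + b²)(c² + d²) = (ac − bd)² + (ad + bc)² = (ac + bd)² + (ad − bc)²:
  17 · 113 = 1921: from (1² + 4²)(7² + 8²), take (1·7 − 4·8, 1·8 + 4·7) = (7 − 32, 8 + 28) = (-25, 36); dropping signs (only squares matter) gives (25, 36); check 25² + 36² = 625 + 1296 = 1921 ✓.
  Scale by k = 3: (3·25, 3·36) = (75, 108).
Step 4: Order so x ≤ y and verify: 75² + 108² = 5625 + 11664 = 17289 = n. ✓

n = 17289 = 75² + 108² (one valid representation with x ≤ y).


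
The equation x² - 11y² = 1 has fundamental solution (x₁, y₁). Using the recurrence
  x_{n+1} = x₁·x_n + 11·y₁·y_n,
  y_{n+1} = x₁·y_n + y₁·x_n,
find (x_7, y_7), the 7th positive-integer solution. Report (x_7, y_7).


Step 1: Find the fundamental solution (x₁, y₁) of x² - 11y² = 1.
  Expand √11 as a continued fraction. a₀ = ⌊√11⌋ = 3; iterate m_{k+1} = d_k·a_k − m_k, d_{k+1} = (11 − m_{k+1}²)/d_k, a_{k+1} = ⌊(a₀ + m_{k+1})/d_{k+1}⌋ (starting m₀ = 0, d₀ = 1), with convergents p_k = a_k·p_{k-1} + p_{k-2}, q_k = a_k·q_{k-1} + q_{k-2} (p₋₁ = 1, q₋₁ = 0):
  k = 0: a₀ = 3; p₀/q₀ = 3/1; p₀² − 11·q₀² = 9 − 11 = -2.
  k = 1: m = 3, d = 2, a = ⌊(3 + 3)/2⌋ = 3; p/q = (3·3 + 1)/(3·1 + 0) = 10/3; p² − 11·q² = 100 − 99 = 1.
  The first convergent with p² − 11·q² = 1 gives the fundamental solution (x₁, y₁) = (10, 3).
Step 2: Apply the recurrence (x_{n+1}, y_{n+1}) = (x₁x_n + 11y₁y_n, x₁y_n + y₁x_n) repeatedly.
  From (x_1, y_1) = (10, 3): x_2 = 10·10 + 11·3·3 = 199; y_2 = 10·3 + 3·10 = 60.
  From (x_2, y_2) = (199, 60): x_3 = 10·199 + 11·3·60 = 3970; y_3 = 10·60 + 3·199 = 1197.
  From (x_3, y_3) = (3970, 1197): x_4 = 10·3970 + 11·3·1197 = 79201; y_4 = 10·1197 + 3·3970 = 23880.
  From (x_4, y_4) = (79201, 23880): x_5 = 10·79201 + 11·3·23880 = 1580050; y_5 = 10·23880 + 3·79201 = 476403.
  From (x_5, y_5) = (1580050, 476403): x_6 = 10·1580050 + 11·3·476403 = 31521799; y_6 = 10·476403 + 3·1580050 = 9504180.
  From (x_6, y_6) = (31521799, 9504180): x_7 = 10·31521799 + 11·3·9504180 = 628855930; y_7 = 10·9504180 + 3·31521799 = 189607197.
Step 3: Verify x_7² - 11·y_7² = 395459780696164900 - 395459780696164899 = 1 (should be 1). ✓

(x_1, y_1) = (10, 3); (x_7, y_7) = (628855930, 189607197).


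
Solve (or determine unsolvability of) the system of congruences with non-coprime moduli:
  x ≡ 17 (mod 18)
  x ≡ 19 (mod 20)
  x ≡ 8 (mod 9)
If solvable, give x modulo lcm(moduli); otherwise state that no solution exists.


Moduli 18, 20, 9 are not pairwise coprime, so CRT works modulo lcm(m_i) when all pairwise compatibility conditions hold.
Pairwise compatibility: gcd(m_i, m_j) must divide a_i - a_j for every pair.
Merge one congruence at a time:
  Start: x ≡ 17 (mod 18).
  Combine with x ≡ 19 (mod 20): gcd(18, 20) = 2; 19 - 17 = 2, which IS divisible by 2, so compatible.
    Write x = 17 + 18·t and substitute into x ≡ 19 (mod 20): 18·t ≡ 19 − 17 = 2 (mod 20).
    Divide the congruence (and modulus) by g = 2: 9·t ≡ 1 (mod 10).
    The inverse of 9 mod 10 is 9 (since 9·9 = 81 = 8·10 + 1), so t ≡ 9·1 = 9 ≡ 9 (mod 10).
    Then x = 17 + 18·9 = 179, valid modulo lcm(18, 20) = 180: x ≡ 179 (mod 180).
  Combine with x ≡ 8 (mod 9): gcd(180, 9) = 9; 8 - 179 = -171, which IS divisible by 9, so compatible.
    Write x = 179 + 180·t and substitute into x ≡ 8 (mod 9): 180·t ≡ 8 − 179 = -171 (mod 9).
    Divide the congruence (and modulus) by g = 9: 20·t ≡ -19 (mod 1).
    Modulo 1 every t works; take t = 0.
    Then x = 179 + 180·0 = 179, valid modulo lcm(180, 9) = 180: x ≡ 179 (mod 180).
Verify: 179 mod 18 = 17, 179 mod 20 = 19, 179 mod 9 = 8.

x ≡ 179 (mod 180).


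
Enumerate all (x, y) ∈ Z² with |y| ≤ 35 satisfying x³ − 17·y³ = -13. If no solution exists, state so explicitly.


The equation is x³ - 17y³ = -13. For fixed y, x³ = 17·y³ − 13, so a solution requires the RHS to be a perfect cube.
Strategy: iterate y from -35 to 35, compute RHS = 17·y³ − 13, and check whether it is a (positive or negative) perfect cube.
Check small values of y:
  y = 0: RHS = -13 is not a perfect cube.
  y = 1: RHS = 4 is not a perfect cube.
  y = -1: RHS = -30 is not a perfect cube.
  y = 2: RHS = 123 is not a perfect cube.
  y = -2: RHS = -149 is not a perfect cube.
  y = 3: RHS = 446 is not a perfect cube.
  y = -3: RHS = -472 is not a perfect cube.
Continuing the search up to |y| = 35 finds no solutions either.
No (x, y) in the scanned range satisfies the equation.

No integer solutions with |y| ≤ 35.


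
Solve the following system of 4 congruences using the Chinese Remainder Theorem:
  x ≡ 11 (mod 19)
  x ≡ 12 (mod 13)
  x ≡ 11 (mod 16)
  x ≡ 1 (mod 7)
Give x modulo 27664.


Product of moduli M = 19 · 13 · 16 · 7 = 27664.
Merge one congruence at a time:
  Start: x ≡ 11 (mod 19).
  Combine with x ≡ 12 (mod 13); new modulus lcm = 247.
    Write x = 11 + 19·t and substitute into x ≡ 12 (mod 13): 19·t ≡ 12 − 11 = 1 (mod 13).
    Reduce coefficients mod 13: 6·t ≡ 1 (mod 13).
    The inverse of 6 mod 13 is 11 (since 6·11 = 66 = 5·13 + 1), so t ≡ 11·1 = 11 ≡ 11 (mod 13).
    Then x = 11 + 19·11 = 220, valid modulo lcm(19, 13) = 247: x ≡ 220 (mod 247).
  Combine with x ≡ 11 (mod 16); new modulus lcm = 3952.
    Write x = 220 + 247·t and substitute into x ≡ 11 (mod 16): 247·t ≡ 11 − 220 = -209 (mod 16).
    Reduce coefficients mod 16: 7·t ≡ 15 (mod 16).
    The inverse of 7 mod 16 is 7 (since 7·7 = 49 = 3·16 + 1), so t ≡ 7·15 = 105 ≡ 9 (mod 16).
    Then x = 220 + 247·9 = 2443, valid modulo lcm(247, 16) = 3952: x ≡ 2443 (mod 3952).
  Combine with x ≡ 1 (mod 7); new modulus lcm = 27664.
    Write x = 2443 + 3952·t and substitute into x ≡ 1 (mod 7): 3952·t ≡ 1 − 2443 = -2442 (mod 7).
    Reduce coefficients mod 7: 4·t ≡ 1 (mod 7).
    The inverse of 4 mod 7 is 2 (since 4·2 = 8 = 1·7 + 1), so t ≡ 2·1 = 2 ≡ 2 (mod 7).
    Then x = 2443 + 3952·2 = 10347, valid modulo lcm(3952, 7) = 27664: x ≡ 10347 (mod 27664).
Verify against each original: 10347 mod 19 = 11, 10347 mod 13 = 12, 10347 mod 16 = 11, 10347 mod 7 = 1.

x ≡ 10347 (mod 27664).


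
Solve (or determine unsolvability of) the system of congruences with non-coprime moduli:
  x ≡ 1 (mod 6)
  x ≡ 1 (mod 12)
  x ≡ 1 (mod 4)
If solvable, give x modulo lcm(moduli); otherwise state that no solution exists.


Moduli 6, 12, 4 are not pairwise coprime, so CRT works modulo lcm(m_i) when all pairwise compatibility conditions hold.
Pairwise compatibility: gcd(m_i, m_j) must divide a_i - a_j for every pair.
Merge one congruence at a time:
  Start: x ≡ 1 (mod 6).
  Combine with x ≡ 1 (mod 12): gcd(6, 12) = 6; 1 - 1 = 0, which IS divisible by 6, so compatible.
    Write x = 1 + 6·t and substitute into x ≡ 1 (mod 12): 6·t ≡ 1 − 1 = 0 (mod 12).
    Divide the congruence (and modulus) by g = 6: 1·t ≡ 0 (mod 2).
    So t ≡ 0 (mod 2).
    Then x = 1 + 6·0 = 1, valid modulo lcm(6, 12) = 12: x ≡ 1 (mod 12).
  Combine with x ≡ 1 (mod 4): gcd(12, 4) = 4; 1 - 1 = 0, which IS divisible by 4, so compatible.
    Write x = 1 + 12·t and substitute into x ≡ 1 (mod 4): 12·t ≡ 1 − 1 = 0 (mod 4).
    Divide the congruence (and modulus) by g = 4: 3·t ≡ 0 (mod 1).
    Modulo 1 every t works; take t = 0.
    Then x = 1 + 12·0 = 1, valid modulo lcm(12, 4) = 12: x ≡ 1 (mod 12).
Verify: 1 mod 6 = 1, 1 mod 12 = 1, 1 mod 4 = 1.

x ≡ 1 (mod 12).


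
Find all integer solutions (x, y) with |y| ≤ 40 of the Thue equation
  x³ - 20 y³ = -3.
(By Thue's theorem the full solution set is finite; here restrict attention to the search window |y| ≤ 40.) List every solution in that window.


The equation is x³ - 20y³ = -3. For fixed y, x³ = 20·y³ − 3, so a solution requires the RHS to be a perfect cube.
Strategy: iterate y from -40 to 40, compute RHS = 20·y³ − 3, and check whether it is a (positive or negative) perfect cube.
Check small values of y:
  y = 0: RHS = -3 is not a perfect cube.
  y = 1: RHS = 17 is not a perfect cube.
  y = -1: RHS = -23 is not a perfect cube.
  y = 2: RHS = 157 is not a perfect cube.
  y = -2: RHS = -163 is not a perfect cube.
  y = 3: RHS = 537 is not a perfect cube.
  y = -3: RHS = -543 is not a perfect cube.
Continuing the search up to |y| = 40 finds no solutions either.
No (x, y) in the scanned range satisfies the equation.

No integer solutions with |y| ≤ 40.


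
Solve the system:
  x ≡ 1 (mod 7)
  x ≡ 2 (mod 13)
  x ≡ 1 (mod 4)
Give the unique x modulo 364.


Moduli 7, 13, 4 are pairwise coprime; by CRT there is a unique solution modulo M = 7 · 13 · 4 = 364.
Solve pairwise, accumulating the modulus:
  Start with x ≡ 1 (mod 7).
  Combine with x ≡ 2 (mod 13): since gcd(7, 13) = 1, we get a unique residue mod 91.
    Write x = 1 + 7·t and substitute into x ≡ 2 (mod 13): 7·t ≡ 2 − 1 = 1 (mod 13).
    The inverse of 7 mod 13 is 2 (since 7·2 = 14 = 1·13 + 1), so t ≡ 2·1 = 2 ≡ 2 (mod 13).
    Then x = 1 + 7·2 = 15, valid modulo lcm(7, 13) = 91: x ≡ 15 (mod 91).
  Combine with x ≡ 1 (mod 4): since gcd(91, 4) = 1, we get a unique residue mod 364.
    Write x = 15 + 91·t and substitute into x ≡ 1 (mod 4): 91·t ≡ 1 − 15 = -14 (mod 4).
    Reduce coefficients mod 4: 3·t ≡ 2 (mod 4).
    The inverse of 3 mod 4 is 3 (since 3·3 = 9 = 2·4 + 1), so t ≡ 3·2 = 6 ≡ 2 (mod 4).
    Then x = 15 + 91·2 = 197, valid modulo lcm(91, 4) = 364: x ≡ 197 (mod 364).
Verify: 197 mod 7 = 1 ✓, 197 mod 13 = 2 ✓, 197 mod 4 = 1 ✓.

x ≡ 197 (mod 364).


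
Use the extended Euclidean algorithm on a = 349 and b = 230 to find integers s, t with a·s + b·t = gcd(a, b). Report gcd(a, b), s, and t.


Euclidean algorithm on (349, 230) — divide until remainder is 0:
  349 = 1 · 230 + 119
  230 = 1 · 119 + 111
  119 = 1 · 111 + 8
  111 = 13 · 8 + 7
  8 = 1 · 7 + 1
  7 = 7 · 1 + 0
gcd(349, 230) = 1.
Track Bezout coefficients alongside the remainders: start with r₀ = 349 = a·1 + b·0 (s = 1, t = 0) and r₁ = 230 = a·0 + b·1 (s = 0, t = 1); each new remainder r_{k+1} = r_{k-1} − q_k·r_k inherits s_{k+1} = s_{k-1} − q_k·s_k, t_{k+1} = t_{k-1} − q_k·t_k, so r_k = a·s_k + b·t_k at every step:
  q = 1: r = 119, s = 1 − 1·0 = 1, t = 0 − 1·1 = -1  (check: 349·1 + 230·(-1) = 119)
  q = 1: r = 111, s = 0 − 1·1 = -1, t = 1 − 1·(-1) = 2  (check: 349·(-1) + 230·2 = 111)
  q = 1: r = 8, s = 1 − 1·(-1) = 2, t = -1 − 1·2 = -3  (check: 349·2 + 230·(-3) = 8)
  q = 13: r = 7, s = -1 − 13·2 = -27, t = 2 − 13·(-3) = 41  (check: 349·(-27) + 230·41 = 7)
  q = 1: r = 1, s = 2 − 1·(-27) = 29, t = -3 − 1·41 = -44  (check: 349·29 + 230·(-44) = 1)
The row with r = 1 (the gcd) gives the Bezout coefficients s = 29, t = -44.
Result: 349 · (29) + 230 · (-44) = 1.

gcd(349, 230) = 1; s = 29, t = -44 (check: 349·29 + 230·(-44) = 1).


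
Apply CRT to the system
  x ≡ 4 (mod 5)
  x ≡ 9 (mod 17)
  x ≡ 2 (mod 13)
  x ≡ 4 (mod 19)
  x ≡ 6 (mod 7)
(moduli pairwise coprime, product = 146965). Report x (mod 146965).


Product of moduli M = 5 · 17 · 13 · 19 · 7 = 146965.
Merge one congruence at a time:
  Start: x ≡ 4 (mod 5).
  Combine with x ≡ 9 (mod 17); new modulus lcm = 85.
    Write x = 4 + 5·t and substitute into x ≡ 9 (mod 17): 5·t ≡ 9 − 4 = 5 (mod 17).
    The inverse of 5 mod 17 is 7 (since 5·7 = 35 = 2·17 + 1), so t ≡ 7·5 = 35 ≡ 1 (mod 17).
    Then x = 4 + 5·1 = 9, valid modulo lcm(5, 17) = 85: x ≡ 9 (mod 85).
  Combine with x ≡ 2 (mod 13); new modulus lcm = 1105.
    Write x = 9 + 85·t and substitute into x ≡ 2 (mod 13): 85·t ≡ 2 − 9 = -7 (mod 13).
    Reduce coefficients mod 13: 7·t ≡ 6 (mod 13).
    The inverse of 7 mod 13 is 2 (since 7·2 = 14 = 1·13 + 1), so t ≡ 2·6 = 12 ≡ 12 (mod 13).
    Then x = 9 + 85·12 = 1029, valid modulo lcm(85, 13) = 1105: x ≡ 1029 (mod 1105).
  Combine with x ≡ 4 (mod 19); new modulus lcm = 20995.
    Write x = 1029 + 1105·t and substitute into x ≡ 4 (mod 19): 1105·t ≡ 4 − 1029 = -1025 (mod 19).
    Reduce coefficients mod 19: 3·t ≡ 1 (mod 19).
    The inverse of 3 mod 19 is 13 (since 3·13 = 39 = 2·19 + 1), so t ≡ 13·1 = 13 ≡ 13 (mod 19).
    Then x = 1029 + 1105·13 = 15394, valid modulo lcm(1105, 19) = 20995: x ≡ 15394 (mod 20995).
  Combine with x ≡ 6 (mod 7); new modulus lcm = 146965.
    Write x = 15394 + 20995·t and substitute into x ≡ 6 (mod 7): 20995·t ≡ 6 − 15394 = -15388 (mod 7).
    Reduce coefficients mod 7: 2·t ≡ 5 (mod 7).
    The inverse of 2 mod 7 is 4 (since 2·4 = 8 = 1·7 + 1), so t ≡ 4·5 = 20 ≡ 6 (mod 7).
    Then x = 15394 + 20995·6 = 141364, valid modulo lcm(20995, 7) = 146965: x ≡ 141364 (mod 146965).
Verify against each original: 141364 mod 5 = 4, 141364 mod 17 = 9, 141364 mod 13 = 2, 141364 mod 19 = 4, 141364 mod 7 = 6.

x ≡ 141364 (mod 146965).


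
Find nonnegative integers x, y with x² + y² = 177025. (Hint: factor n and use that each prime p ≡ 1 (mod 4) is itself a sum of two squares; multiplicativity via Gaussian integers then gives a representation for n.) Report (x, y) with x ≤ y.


Step 1: Factor n = 177025 = 5^2 · 73 · 97.
Step 2: Check the mod-4 condition on each prime factor: 5 ≡ 1 (mod 4), exponent 2; 73 ≡ 1 (mod 4), exponent 1; 97 ≡ 1 (mod 4), exponent 1.
All primes ≡ 3 (mod 4) appear to even exponent (or don't appear), so by the two-squares theorem n IS expressible as a sum of two squares.
Step 3: Build a representation. Group n = k² · m with k = 5 and m = 73 · 97 = 7081 (a product of primes ≡ 1 (mod 4)); a representation of m scales to one of n via (k·x)² + (k·y)² = k²(x² + y²). Each prime p ≡ 1 (mod 4) is itself a sum of two squares; find a² by testing p − a² for a perfect square:
  73: 73 − 1² = 72, 73 − 2² = 69, 73 − 3² = 64 = 8² ⇒ 73 = 3² + 8².
  97: 97 − 1² = 96, 97 − 2² = 93, 97 − 3² = 88, 97 − 4² = 81 = 9² ⇒ 97 = 4² + 9².
  Combine using the Brahmagupta–Fibonacci identity (a² + b²)(c² + d²) = (ac − bd)² + (ad + bc)² = (ac + bd)² + (ad − bc)²:
  73 · 97 = 7081: from (3² + 8²)(4² + 9²), take (3·4 − 8·9, 3·9 + 8·4) = (12 − 72, 27 + 32) = (-60, 59); dropping signs (only squares matter) gives (60, 59); check 60² + 59² = 3600 + 3481 = 7081 ✓.
  Scale by k = 5: (5·60, 5·59) = (300, 295).
Step 4: Order so x ≤ y and verify: 295² + 300² = 87025 + 90000 = 177025 = n. ✓

n = 177025 = 295² + 300² (one valid representation with x ≤ y).


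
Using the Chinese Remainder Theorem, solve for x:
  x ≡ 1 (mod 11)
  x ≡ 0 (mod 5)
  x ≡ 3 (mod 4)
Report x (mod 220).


Moduli 11, 5, 4 are pairwise coprime; by CRT there is a unique solution modulo M = 11 · 5 · 4 = 220.
Solve pairwise, accumulating the modulus:
  Start with x ≡ 1 (mod 11).
  Combine with x ≡ 0 (mod 5): since gcd(11, 5) = 1, we get a unique residue mod 55.
    Write x = 1 + 11·t and substitute into x ≡ 0 (mod 5): 11·t ≡ 0 − 1 = -1 (mod 5).
    Reduce coefficients mod 5: 1·t ≡ 4 (mod 5).
    So t ≡ 4 (mod 5).
    Then x = 1 + 11·4 = 45, valid modulo lcm(11, 5) = 55: x ≡ 45 (mod 55).
  Combine with x ≡ 3 (mod 4): since gcd(55, 4) = 1, we get a unique residue mod 220.
    Write x = 45 + 55·t and substitute into x ≡ 3 (mod 4): 55·t ≡ 3 − 45 = -42 (mod 4).
    Reduce coefficients mod 4: 3·t ≡ 2 (mod 4).
    The inverse of 3 mod 4 is 3 (since 3·3 = 9 = 2·4 + 1), so t ≡ 3·2 = 6 ≡ 2 (mod 4).
    Then x = 45 + 55·2 = 155, valid modulo lcm(55, 4) = 220: x ≡ 155 (mod 220).
Verify: 155 mod 11 = 1 ✓, 155 mod 5 = 0 ✓, 155 mod 4 = 3 ✓.

x ≡ 155 (mod 220).


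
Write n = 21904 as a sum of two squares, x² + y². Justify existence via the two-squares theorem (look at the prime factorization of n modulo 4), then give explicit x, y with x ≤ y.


Step 1: Factor n = 21904 = 2^4 · 37^2.
Step 2: Check the mod-4 condition on each prime factor: 2 = 2 (special); 37 ≡ 1 (mod 4), exponent 2.
All primes ≡ 3 (mod 4) appear to even exponent (or don't appear), so by the two-squares theorem n IS expressible as a sum of two squares.
Step 3: Build a representation. Group n = k² · m with k = 4 and m = 37 · 37 = 1369 (a product of primes ≡ 1 (mod 4)); a representation of m scales to one of n via (k·x)² + (k·y)² = k²(x² + y²). Each prime p ≡ 1 (mod 4) is itself a sum of two squares; find a² by testing p − a² for a perfect square:
  37: 37 − 1² = 36 = 6² ⇒ 37 = 1² + 6².
  Combine using the Brahmagupta–Fibonacci identity (a² + b²)(c² + d²) = (ac − bd)² + (ad + bc)² = (ac + bd)² + (ad − bc)²:
  37 · 37 = 1369: from (1² + 6²)(1² + 6²), take (1·1 − 6·6, 1·6 + 6·1) = (1 − 36, 6 + 6) = (-35, 12); dropping signs (only squares matter) gives (35, 12); check 35² + 12² = 1225 + 144 = 1369 ✓.
  Scale by k = 4: (4·35, 4·12) = (140, 48).
Step 4: Order so x ≤ y and verify: 48² + 140² = 2304 + 19600 = 21904 = n. ✓

n = 21904 = 48² + 140² (one valid representation with x ≤ y).


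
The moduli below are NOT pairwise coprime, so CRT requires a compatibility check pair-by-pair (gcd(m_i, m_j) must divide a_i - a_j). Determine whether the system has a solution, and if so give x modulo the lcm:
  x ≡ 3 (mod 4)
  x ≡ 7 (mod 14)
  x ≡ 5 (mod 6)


Moduli 4, 14, 6 are not pairwise coprime, so CRT works modulo lcm(m_i) when all pairwise compatibility conditions hold.
Pairwise compatibility: gcd(m_i, m_j) must divide a_i - a_j for every pair.
Merge one congruence at a time:
  Start: x ≡ 3 (mod 4).
  Combine with x ≡ 7 (mod 14): gcd(4, 14) = 2; 7 - 3 = 4, which IS divisible by 2, so compatible.
    Write x = 3 + 4·t and substitute into x ≡ 7 (mod 14): 4·t ≡ 7 − 3 = 4 (mod 14).
    Divide the congruence (and modulus) by g = 2: 2·t ≡ 2 (mod 7).
    The inverse of 2 mod 7 is 4 (since 2·4 = 8 = 1·7 + 1), so t ≡ 4·2 = 8 ≡ 1 (mod 7).
    Then x = 3 + 4·1 = 7, valid modulo lcm(4, 14) = 28: x ≡ 7 (mod 28).
  Combine with x ≡ 5 (mod 6): gcd(28, 6) = 2; 5 - 7 = -2, which IS divisible by 2, so compatible.
    Write x = 7 + 28·t and substitute into x ≡ 5 (mod 6): 28·t ≡ 5 − 7 = -2 (mod 6).
    Divide the congruence (and modulus) by g = 2: 14·t ≡ -1 (mod 3).
    Reduce coefficients mod 3: 2·t ≡ 2 (mod 3).
    The inverse of 2 mod 3 is 2 (since 2·2 = 4 = 1·3 + 1), so t ≡ 2·2 = 4 ≡ 1 (mod 3).
    Then x = 7 + 28·1 = 35, valid modulo lcm(28, 6) = 84: x ≡ 35 (mod 84).
Verify: 35 mod 4 = 3, 35 mod 14 = 7, 35 mod 6 = 5.

x ≡ 35 (mod 84).


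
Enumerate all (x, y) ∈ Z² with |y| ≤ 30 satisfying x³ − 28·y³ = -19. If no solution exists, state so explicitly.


The equation is x³ - 28y³ = -19. For fixed y, x³ = 28·y³ − 19, so a solution requires the RHS to be a perfect cube.
Strategy: iterate y from -30 to 30, compute RHS = 28·y³ − 19, and check whether it is a (positive or negative) perfect cube.
Check small values of y:
  y = 0: RHS = -19 is not a perfect cube.
  y = 1: RHS = 9 is not a perfect cube.
  y = -1: RHS = -47 is not a perfect cube.
  y = 2: RHS = 205 is not a perfect cube.
  y = -2: RHS = -243 is not a perfect cube.
  y = 3: RHS = 737 is not a perfect cube.
  y = -3: RHS = -775 is not a perfect cube.
Continuing the search up to |y| = 30 finds no solutions either.
No (x, y) in the scanned range satisfies the equation.

No integer solutions with |y| ≤ 30.


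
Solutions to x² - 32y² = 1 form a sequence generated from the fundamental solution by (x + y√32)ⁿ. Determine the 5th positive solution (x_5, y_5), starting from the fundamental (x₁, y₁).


Step 1: Find the fundamental solution (x₁, y₁) of x² - 32y² = 1.
  Expand √32 as a continued fraction. a₀ = ⌊√32⌋ = 5; iterate m_{k+1} = d_k·a_k − m_k, d_{k+1} = (32 − m_{k+1}²)/d_k, a_{k+1} = ⌊(a₀ + m_{k+1})/d_{k+1}⌋ (starting m₀ = 0, d₀ = 1), with convergents p_k = a_k·p_{k-1} + p_{k-2}, q_k = a_k·q_{k-1} + q_{k-2} (p₋₁ = 1, q₋₁ = 0):
  k = 0: a₀ = 5; p₀/q₀ = 5/1; p₀² − 32·q₀² = 25 − 32 = -7.
  k = 1: m = 5, d = 7, a = ⌊(5 + 5)/7⌋ = 1; p/q = (1·5 + 1)/(1·1 + 0) = 6/1; p² − 32·q² = 36 − 32 = 4.
  k = 2: m = 2, d = 4, a = ⌊(5 + 2)/4⌋ = 1; p/q = (1·6 + 5)/(1·1 + 1) = 11/2; p² − 32·q² = 121 − 128 = -7.
  k = 3: m = 2, d = 7, a = ⌊(5 + 2)/7⌋ = 1; p/q = (1·11 + 6)/(1·2 + 1) = 17/3; p² − 32·q² = 289 − 288 = 1.
  The first convergent with p² − 32·q² = 1 gives the fundamental solution (x₁, y₁) = (17, 3).
Step 2: Apply the recurrence (x_{n+1}, y_{n+1}) = (x₁x_n + 32y₁y_n, x₁y_n + y₁x_n) repeatedly.
  From (x_1, y_1) = (17, 3): x_2 = 17·17 + 32·3·3 = 577; y_2 = 17·3 + 3·17 = 102.
  From (x_2, y_2) = (577, 102): x_3 = 17·577 + 32·3·102 = 19601; y_3 = 17·102 + 3·577 = 3465.
  From (x_3, y_3) = (19601, 3465): x_4 = 17·19601 + 32·3·3465 = 665857; y_4 = 17·3465 + 3·19601 = 117708.
  From (x_4, y_4) = (665857, 117708): x_5 = 17·665857 + 32·3·117708 = 22619537; y_5 = 17·117708 + 3·665857 = 3998607.
Step 3: Verify x_5² - 32·y_5² = 511643454094369 - 511643454094368 = 1 (should be 1). ✓

(x_1, y_1) = (17, 3); (x_5, y_5) = (22619537, 3998607).


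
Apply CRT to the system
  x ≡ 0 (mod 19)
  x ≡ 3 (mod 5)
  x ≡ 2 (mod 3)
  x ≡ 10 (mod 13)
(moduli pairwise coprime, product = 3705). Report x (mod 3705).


Product of moduli M = 19 · 5 · 3 · 13 = 3705.
Merge one congruence at a time:
  Start: x ≡ 0 (mod 19).
  Combine with x ≡ 3 (mod 5); new modulus lcm = 95.
    Write x = 0 + 19·t and substitute into x ≡ 3 (mod 5): 19·t ≡ 3 − 0 = 3 (mod 5).
    Reduce coefficients mod 5: 4·t ≡ 3 (mod 5).
    The inverse of 4 mod 5 is 4 (since 4·4 = 16 = 3·5 + 1), so t ≡ 4·3 = 12 ≡ 2 (mod 5).
    Then x = 0 + 19·2 = 38, valid modulo lcm(19, 5) = 95: x ≡ 38 (mod 95).
  Combine with x ≡ 2 (mod 3); new modulus lcm = 285.
    Write x = 38 + 95·t and substitute into x ≡ 2 (mod 3): 95·t ≡ 2 − 38 = -36 (mod 3).
    Reduce coefficients mod 3: 2·t ≡ 0 (mod 3).
    The inverse of 2 mod 3 is 2 (since 2·2 = 4 = 1·3 + 1), so t ≡ 2·0 = 0 ≡ 0 (mod 3).
    Then x = 38 + 95·0 = 38, valid modulo lcm(95, 3) = 285: x ≡ 38 (mod 285).
  Combine with x ≡ 10 (mod 13); new modulus lcm = 3705.
    Write x = 38 + 285·t and substitute into x ≡ 10 (mod 13): 285·t ≡ 10 − 38 = -28 (mod 13).
    Reduce coefficients mod 13: 12·t ≡ 11 (mod 13).
    The inverse of 12 mod 13 is 12 (since 12·12 = 144 = 11·13 + 1), so t ≡ 12·11 = 132 ≡ 2 (mod 13).
    Then x = 38 + 285·2 = 608, valid modulo lcm(285, 13) = 3705: x ≡ 608 (mod 3705).
Verify against each original: 608 mod 19 = 0, 608 mod 5 = 3, 608 mod 3 = 2, 608 mod 13 = 10.

x ≡ 608 (mod 3705).


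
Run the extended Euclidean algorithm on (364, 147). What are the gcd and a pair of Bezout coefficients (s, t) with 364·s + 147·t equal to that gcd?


Euclidean algorithm on (364, 147) — divide until remainder is 0:
  364 = 2 · 147 + 70
  147 = 2 · 70 + 7
  70 = 10 · 7 + 0
gcd(364, 147) = 7.
Track Bezout coefficients alongside the remainders: start with r₀ = 364 = a·1 + b·0 (s = 1, t = 0) and r₁ = 147 = a·0 + b·1 (s = 0, t = 1); each new remainder r_{k+1} = r_{k-1} − q_k·r_k inherits s_{k+1} = s_{k-1} − q_k·s_k, t_{k+1} = t_{k-1} − q_k·t_k, so r_k = a·s_k + b·t_k at every step:
  q = 2: r = 70, s = 1 − 2·0 = 1, t = 0 − 2·1 = -2  (check: 364·1 + 147·(-2) = 70)
  q = 2: r = 7, s = 0 − 2·1 = -2, t = 1 − 2·(-2) = 5  (check: 364·(-2) + 147·5 = 7)
The row with r = 7 (the gcd) gives the Bezout coefficients s = -2, t = 5.
Result: 364 · (-2) + 147 · (5) = 7.

gcd(364, 147) = 7; s = -2, t = 5 (check: 364·(-2) + 147·5 = 7).


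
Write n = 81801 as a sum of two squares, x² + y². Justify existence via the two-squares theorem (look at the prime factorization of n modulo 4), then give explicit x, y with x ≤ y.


Step 1: Factor n = 81801 = 3^2 · 61 · 149.
Step 2: Check the mod-4 condition on each prime factor: 3 ≡ 3 (mod 4), exponent 2 (must be even); 61 ≡ 1 (mod 4), exponent 1; 149 ≡ 1 (mod 4), exponent 1.
All primes ≡ 3 (mod 4) appear to even exponent (or don't appear), so by the two-squares theorem n IS expressible as a sum of two squares.
Step 3: Build a representation. Group n = k² · m with k = 3 and m = 61 · 149 = 9089 (a product of primes ≡ 1 (mod 4)); a representation of m scales to one of n via (k·x)² + (k·y)² = k²(x² + y²). Each prime p ≡ 1 (mod 4) is itself a sum of two squares; find a² by testing p − a² for a perfect square:
  61: 61 − 1² = 60, 61 − 2² = 57, 61 − 3² = 52, 61 − 4² = 45, 61 − 5² = 36 = 6² ⇒ 61 = 5² + 6².
  149: 149 − 1² = 148, 149 − 2² = 145, 149 − 3² = 140, 149 − 4² = 133, 149 − 5² = 124, 149 − 6² = 113, 149 − 7² = 100 = 10² ⇒ 149 = 7² + 10².
  Combine using the Brahmagupta–Fibonacci identity (a² + b²)(c² + d²) = (ac − bd)² + (ad + bc)² = (ac + bd)² + (ad − bc)²:
  61 · 149 = 9089: from (5² + 6²)(7² + 10²), take (5·7 − 6·10, 5·10 + 6·7) = (35 − 60, 50 + 42) = (-25, 92); dropping signs (only squares matter) gives (25, 92); check 25² + 92² = 625 + 8464 = 9089 ✓.
  Scale by k = 3: (3·25, 3·92) = (75, 276).
Step 4: Order so x ≤ y and verify: 75² + 276² = 5625 + 76176 = 81801 = n. ✓

n = 81801 = 75² + 276² (one valid representation with x ≤ y).


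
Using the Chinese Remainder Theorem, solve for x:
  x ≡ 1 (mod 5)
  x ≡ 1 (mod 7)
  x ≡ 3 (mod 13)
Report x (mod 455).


Moduli 5, 7, 13 are pairwise coprime; by CRT there is a unique solution modulo M = 5 · 7 · 13 = 455.
Solve pairwise, accumulating the modulus:
  Start with x ≡ 1 (mod 5).
  Combine with x ≡ 1 (mod 7): since gcd(5, 7) = 1, we get a unique residue mod 35.
    Write x = 1 + 5·t and substitute into x ≡ 1 (mod 7): 5·t ≡ 1 − 1 = 0 (mod 7).
    The inverse of 5 mod 7 is 3 (since 5·3 = 15 = 2·7 + 1), so t ≡ 3·0 = 0 ≡ 0 (mod 7).
    Then x = 1 + 5·0 = 1, valid modulo lcm(5, 7) = 35: x ≡ 1 (mod 35).
  Combine with x ≡ 3 (mod 13): since gcd(35, 13) = 1, we get a unique residue mod 455.
    Write x = 1 + 35·t and substitute into x ≡ 3 (mod 13): 35·t ≡ 3 − 1 = 2 (mod 13).
    Reduce coefficients mod 13: 9·t ≡ 2 (mod 13).
    The inverse of 9 mod 13 is 3 (since 9·3 = 27 = 2·13 + 1), so t ≡ 3·2 = 6 ≡ 6 (mod 13).
    Then x = 1 + 35·6 = 211, valid modulo lcm(35, 13) = 455: x ≡ 211 (mod 455).
Verify: 211 mod 5 = 1 ✓, 211 mod 7 = 1 ✓, 211 mod 13 = 3 ✓.

x ≡ 211 (mod 455).


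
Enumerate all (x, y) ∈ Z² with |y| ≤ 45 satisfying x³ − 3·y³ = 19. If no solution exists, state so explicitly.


The equation is x³ - 3y³ = 19. For fixed y, x³ = 3·y³ + 19, so a solution requires the RHS to be a perfect cube.
Strategy: iterate y from -45 to 45, compute RHS = 3·y³ + 19, and check whether it is a (positive or negative) perfect cube.
Check small values of y:
  y = 0: RHS = 19 is not a perfect cube.
  y = 1: RHS = 22 is not a perfect cube.
  y = -1: RHS = 16 is not a perfect cube.
  y = 2: RHS = 43 is not a perfect cube.
  y = -2: RHS = -5 is not a perfect cube.
  y = 3: RHS = 100 is not a perfect cube.
  y = -3: RHS = -62 is not a perfect cube.
Continuing the search up to |y| = 45 finds no solutions either.
No (x, y) in the scanned range satisfies the equation.

No integer solutions with |y| ≤ 45.


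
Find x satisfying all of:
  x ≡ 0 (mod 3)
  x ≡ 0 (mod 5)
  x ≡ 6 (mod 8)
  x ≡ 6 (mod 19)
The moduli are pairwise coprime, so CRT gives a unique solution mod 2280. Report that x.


Product of moduli M = 3 · 5 · 8 · 19 = 2280.
Merge one congruence at a time:
  Start: x ≡ 0 (mod 3).
  Combine with x ≡ 0 (mod 5); new modulus lcm = 15.
    Write x = 0 + 3·t and substitute into x ≡ 0 (mod 5): 3·t ≡ 0 − 0 = 0 (mod 5).
    The inverse of 3 mod 5 is 2 (since 3·2 = 6 = 1·5 + 1), so t ≡ 2·0 = 0 ≡ 0 (mod 5).
    Then x = 0 + 3·0 = 0, valid modulo lcm(3, 5) = 15: x ≡ 0 (mod 15).
  Combine with x ≡ 6 (mod 8); new modulus lcm = 120.
    Write x = 0 + 15·t and substitute into x ≡ 6 (mod 8): 15·t ≡ 6 − 0 = 6 (mod 8).
    Reduce coefficients mod 8: 7·t ≡ 6 (mod 8).
    The inverse of 7 mod 8 is 7 (since 7·7 = 49 = 6·8 + 1), so t ≡ 7·6 = 42 ≡ 2 (mod 8).
    Then x = 0 + 15·2 = 30, valid modulo lcm(15, 8) = 120: x ≡ 30 (mod 120).
  Combine with x ≡ 6 (mod 19); new modulus lcm = 2280.
    Write x = 30 + 120·t and substitute into x ≡ 6 (mod 19): 120·t ≡ 6 − 30 = -24 (mod 19).
    Reduce coefficients mod 19: 6·t ≡ 14 (mod 19).
    The inverse of 6 mod 19 is 16 (since 6·16 = 96 = 5·19 + 1), so t ≡ 16·14 = 224 ≡ 15 (mod 19).
    Then x = 30 + 120·15 = 1830, valid modulo lcm(120, 19) = 2280: x ≡ 1830 (mod 2280).
Verify against each original: 1830 mod 3 = 0, 1830 mod 5 = 0, 1830 mod 8 = 6, 1830 mod 19 = 6.

x ≡ 1830 (mod 2280).


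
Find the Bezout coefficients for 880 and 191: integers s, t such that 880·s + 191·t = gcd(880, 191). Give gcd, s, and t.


Euclidean algorithm on (880, 191) — divide until remainder is 0:
  880 = 4 · 191 + 116
  191 = 1 · 116 + 75
  116 = 1 · 75 + 41
  75 = 1 · 41 + 34
  41 = 1 · 34 + 7
  34 = 4 · 7 + 6
  7 = 1 · 6 + 1
  6 = 6 · 1 + 0
gcd(880, 191) = 1.
Track Bezout coefficients alongside the remainders: start with r₀ = 880 = a·1 + b·0 (s = 1, t = 0) and r₁ = 191 = a·0 + b·1 (s = 0, t = 1); each new remainder r_{k+1} = r_{k-1} − q_k·r_k inherits s_{k+1} = s_{k-1} − q_k·s_k, t_{k+1} = t_{k-1} − q_k·t_k, so r_k = a·s_k + b·t_k at every step:
  q = 4: r = 116, s = 1 − 4·0 = 1, t = 0 − 4·1 = -4  (check: 880·1 + 191·(-4) = 116)
  q = 1: r = 75, s = 0 − 1·1 = -1, t = 1 − 1·(-4) = 5  (check: 880·(-1) + 191·5 = 75)
  q = 1: r = 41, s = 1 − 1·(-1) = 2, t = -4 − 1·5 = -9  (check: 880·2 + 191·(-9) = 41)
  q = 1: r = 34, s = -1 − 1·2 = -3, t = 5 − 1·(-9) = 14  (check: 880·(-3) + 191·14 = 34)
  q = 1: r = 7, s = 2 − 1·(-3) = 5, t = -9 − 1·14 = -23  (check: 880·5 + 191·(-23) = 7)
  q = 4: r = 6, s = -3 − 4·5 = -23, t = 14 − 4·(-23) = 106  (check: 880·(-23) + 191·106 = 6)
  q = 1: r = 1, s = 5 − 1·(-23) = 28, t = -23 − 1·106 = -129  (check: 880·28 + 191·(-129) = 1)
The row with r = 1 (the gcd) gives the Bezout coefficients s = 28, t = -129.
Result: 880 · (28) + 191 · (-129) = 1.

gcd(880, 191) = 1; s = 28, t = -129 (check: 880·28 + 191·(-129) = 1).


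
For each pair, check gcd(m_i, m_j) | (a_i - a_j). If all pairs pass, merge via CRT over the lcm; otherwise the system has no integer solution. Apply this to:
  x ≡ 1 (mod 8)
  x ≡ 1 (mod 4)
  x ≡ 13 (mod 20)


Moduli 8, 4, 20 are not pairwise coprime, so CRT works modulo lcm(m_i) when all pairwise compatibility conditions hold.
Pairwise compatibility: gcd(m_i, m_j) must divide a_i - a_j for every pair.
Merge one congruence at a time:
  Start: x ≡ 1 (mod 8).
  Combine with x ≡ 1 (mod 4): gcd(8, 4) = 4; 1 - 1 = 0, which IS divisible by 4, so compatible.
    Write x = 1 + 8·t and substitute into x ≡ 1 (mod 4): 8·t ≡ 1 − 1 = 0 (mod 4).
    Divide the congruence (and modulus) by g = 4: 2·t ≡ 0 (mod 1).
    Modulo 1 every t works; take t = 0.
    Then x = 1 + 8·0 = 1, valid modulo lcm(8, 4) = 8: x ≡ 1 (mod 8).
  Combine with x ≡ 13 (mod 20): gcd(8, 20) = 4; 13 - 1 = 12, which IS divisible by 4, so compatible.
    Write x = 1 + 8·t and substitute into x ≡ 13 (mod 20): 8·t ≡ 13 − 1 = 12 (mod 20).
    Divide the congruence (and modulus) by g = 4: 2·t ≡ 3 (mod 5).
    The inverse of 2 mod 5 is 3 (since 2·3 = 6 = 1·5 + 1), so t ≡ 3·3 = 9 ≡ 4 (mod 5).
    Then x = 1 + 8·4 = 33, valid modulo lcm(8, 20) = 40: x ≡ 33 (mod 40).
Verify: 33 mod 8 = 1, 33 mod 4 = 1, 33 mod 20 = 13.

x ≡ 33 (mod 40).


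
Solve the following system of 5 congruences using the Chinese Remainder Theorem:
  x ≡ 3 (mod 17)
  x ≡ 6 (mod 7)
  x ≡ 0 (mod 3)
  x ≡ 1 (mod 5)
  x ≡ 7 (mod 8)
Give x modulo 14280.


Product of moduli M = 17 · 7 · 3 · 5 · 8 = 14280.
Merge one congruence at a time:
  Start: x ≡ 3 (mod 17).
  Combine with x ≡ 6 (mod 7); new modulus lcm = 119.
    Write x = 3 + 17·t and substitute into x ≡ 6 (mod 7): 17·t ≡ 6 − 3 = 3 (mod 7).
    Reduce coefficients mod 7: 3·t ≡ 3 (mod 7).
    The inverse of 3 mod 7 is 5 (since 3·5 = 15 = 2·7 + 1), so t ≡ 5·3 = 15 ≡ 1 (mod 7).
    Then x = 3 + 17·1 = 20, valid modulo lcm(17, 7) = 119: x ≡ 20 (mod 119).
  Combine with x ≡ 0 (mod 3); new modulus lcm = 357.
    Write x = 20 + 119·t and substitute into x ≡ 0 (mod 3): 119·t ≡ 0 − 20 = -20 (mod 3).
    Reduce coefficients mod 3: 2·t ≡ 1 (mod 3).
    The inverse of 2 mod 3 is 2 (since 2·2 = 4 = 1·3 + 1), so t ≡ 2·1 = 2 ≡ 2 (mod 3).
    Then x = 20 + 119·2 = 258, valid modulo lcm(119, 3) = 357: x ≡ 258 (mod 357).
  Combine with x ≡ 1 (mod 5); new modulus lcm = 1785.
    Write x = 258 + 357·t and substitute into x ≡ 1 (mod 5): 357·t ≡ 1 − 258 = -257 (mod 5).
    Reduce coefficients mod 5: 2·t ≡ 3 (mod 5).
    The inverse of 2 mod 5 is 3 (since 2·3 = 6 = 1·5 + 1), so t ≡ 3·3 = 9 ≡ 4 (mod 5).
    Then x = 258 + 357·4 = 1686, valid modulo lcm(357, 5) = 1785: x ≡ 1686 (mod 1785).
  Combine with x ≡ 7 (mod 8); new modulus lcm = 14280.
    Write x = 1686 + 1785·t and substitute into x ≡ 7 (mod 8): 1785·t ≡ 7 − 1686 = -1679 (mod 8).
    Reduce coefficients mod 8: 1·t ≡ 1 (mod 8).
    So t ≡ 1 (mod 8).
    Then x = 1686 + 1785·1 = 3471, valid modulo lcm(1785, 8) = 14280: x ≡ 3471 (mod 14280).
Verify against each original: 3471 mod 17 = 3, 3471 mod 7 = 6, 3471 mod 3 = 0, 3471 mod 5 = 1, 3471 mod 8 = 7.

x ≡ 3471 (mod 14280).


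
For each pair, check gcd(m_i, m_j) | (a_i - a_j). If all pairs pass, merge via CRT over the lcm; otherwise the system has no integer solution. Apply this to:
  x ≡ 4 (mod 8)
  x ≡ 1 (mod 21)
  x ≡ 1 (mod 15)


Moduli 8, 21, 15 are not pairwise coprime, so CRT works modulo lcm(m_i) when all pairwise compatibility conditions hold.
Pairwise compatibility: gcd(m_i, m_j) must divide a_i - a_j for every pair.
Merge one congruence at a time:
  Start: x ≡ 4 (mod 8).
  Combine with x ≡ 1 (mod 21): gcd(8, 21) = 1; 1 - 4 = -3, which IS divisible by 1, so compatible.
    Write x = 4 + 8·t and substitute into x ≡ 1 (mod 21): 8·t ≡ 1 − 4 = -3 (mod 21).
    Reduce coefficients mod 21: 8·t ≡ 18 (mod 21).
    The inverse of 8 mod 21 is 8 (since 8·8 = 64 = 3·21 + 1), so t ≡ 8·18 = 144 ≡ 18 (mod 21).
    Then x = 4 + 8·18 = 148, valid modulo lcm(8, 21) = 168: x ≡ 148 (mod 168).
  Combine with x ≡ 1 (mod 15): gcd(168, 15) = 3; 1 - 148 = -147, which IS divisible by 3, so compatible.
    Write x = 148 + 168·t and substitute into x ≡ 1 (mod 15): 168·t ≡ 1 − 148 = -147 (mod 15).
    Divide the congruence (and modulus) by g = 3: 56·t ≡ -49 (mod 5).
    Reduce coefficients mod 5: 1·t ≡ 1 (mod 5).
    So t ≡ 1 (mod 5).
    Then x = 148 + 168·1 = 316, valid modulo lcm(168, 15) = 840: x ≡ 316 (mod 840).
Verify: 316 mod 8 = 4, 316 mod 21 = 1, 316 mod 15 = 1.

x ≡ 316 (mod 840).


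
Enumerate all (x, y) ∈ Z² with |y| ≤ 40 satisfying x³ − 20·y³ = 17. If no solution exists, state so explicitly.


The equation is x³ - 20y³ = 17. For fixed y, x³ = 20·y³ + 17, so a solution requires the RHS to be a perfect cube.
Strategy: iterate y from -40 to 40, compute RHS = 20·y³ + 17, and check whether it is a (positive or negative) perfect cube.
Check small values of y:
  y = 0: RHS = 17 is not a perfect cube.
  y = 1: RHS = 37 is not a perfect cube.
  y = -1: RHS = -3 is not a perfect cube.
  y = 2: RHS = 177 is not a perfect cube.
  y = -2: RHS = -143 is not a perfect cube.
  y = 3: RHS = 557 is not a perfect cube.
  y = -3: RHS = -523 is not a perfect cube.
Continuing the search up to |y| = 40 finds no solutions either.
No (x, y) in the scanned range satisfies the equation.

No integer solutions with |y| ≤ 40.


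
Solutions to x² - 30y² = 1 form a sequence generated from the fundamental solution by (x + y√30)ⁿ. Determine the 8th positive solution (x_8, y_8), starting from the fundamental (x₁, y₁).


Step 1: Find the fundamental solution (x₁, y₁) of x² - 30y² = 1.
  Expand √30 as a continued fraction. a₀ = ⌊√30⌋ = 5; iterate m_{k+1} = d_k·a_k − m_k, d_{k+1} = (30 − m_{k+1}²)/d_k, a_{k+1} = ⌊(a₀ + m_{k+1})/d_{k+1}⌋ (starting m₀ = 0, d₀ = 1), with convergents p_k = a_k·p_{k-1} + p_{k-2}, q_k = a_k·q_{k-1} + q_{k-2} (p₋₁ = 1, q₋₁ = 0):
  k = 0: a₀ = 5; p₀/q₀ = 5/1; p₀² − 30·q₀² = 25 − 30 = -5.
  k = 1: m = 5, d = 5, a = ⌊(5 + 5)/5⌋ = 2; p/q = (2·5 + 1)/(2·1 + 0) = 11/2; p² − 30·q² = 121 − 120 = 1.
  The first convergent with p² − 30·q² = 1 gives the fundamental solution (x₁, y₁) = (11, 2).
Step 2: Apply the recurrence (x_{n+1}, y_{n+1}) = (x₁x_n + 30y₁y_n, x₁y_n + y₁x_n) repeatedly.
  From (x_1, y_1) = (11, 2): x_2 = 11·11 + 30·2·2 = 241; y_2 = 11·2 + 2·11 = 44.
  From (x_2, y_2) = (241, 44): x_3 = 11·241 + 30·2·44 = 5291; y_3 = 11·44 + 2·241 = 966.
  From (x_3, y_3) = (5291, 966): x_4 = 11·5291 + 30·2·966 = 116161; y_4 = 11·966 + 2·5291 = 21208.
  From (x_4, y_4) = (116161, 21208): x_5 = 11·116161 + 30·2·21208 = 2550251; y_5 = 11·21208 + 2·116161 = 465610.
  From (x_5, y_5) = (2550251, 465610): x_6 = 11·2550251 + 30·2·465610 = 55989361; y_6 = 11·465610 + 2·2550251 = 10222212.
  From (x_6, y_6) = (55989361, 10222212): x_7 = 11·55989361 + 30·2·10222212 = 1229215691; y_7 = 11·10222212 + 2·55989361 = 224423054.
  From (x_7, y_7) = (1229215691, 224423054): x_8 = 11·1229215691 + 30·2·224423054 = 26986755841; y_8 = 11·224423054 + 2·1229215691 = 4927084976.
Step 3: Verify x_8² - 30·y_8² = 728284990821747617281 - 728284990821747617280 = 1 (should be 1). ✓

(x_1, y_1) = (11, 2); (x_8, y_8) = (26986755841, 4927084976).


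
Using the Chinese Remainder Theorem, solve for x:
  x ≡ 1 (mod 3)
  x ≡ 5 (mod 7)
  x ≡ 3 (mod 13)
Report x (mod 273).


Moduli 3, 7, 13 are pairwise coprime; by CRT there is a unique solution modulo M = 3 · 7 · 13 = 273.
Solve pairwise, accumulating the modulus:
  Start with x ≡ 1 (mod 3).
  Combine with x ≡ 5 (mod 7): since gcd(3, 7) = 1, we get a unique residue mod 21.
    Write x = 1 + 3·t and substitute into x ≡ 5 (mod 7): 3·t ≡ 5 − 1 = 4 (mod 7).
    The inverse of 3 mod 7 is 5 (since 3·5 = 15 = 2·7 + 1), so t ≡ 5·4 = 20 ≡ 6 (mod 7).
    Then x = 1 + 3·6 = 19, valid modulo lcm(3, 7) = 21: x ≡ 19 (mod 21).
  Combine with x ≡ 3 (mod 13): since gcd(21, 13) = 1, we get a unique residue mod 273.
    Write x = 19 + 21·t and substitute into x ≡ 3 (mod 13): 21·t ≡ 3 − 19 = -16 (mod 13).
    Reduce coefficients mod 13: 8·t ≡ 10 (mod 13).
    The inverse of 8 mod 13 is 5 (since 8·5 = 40 = 3·13 + 1), so t ≡ 5·10 = 50 ≡ 11 (mod 13).
    Then x = 19 + 21·11 = 250, valid modulo lcm(21, 13) = 273: x ≡ 250 (mod 273).
Verify: 250 mod 3 = 1 ✓, 250 mod 7 = 5 ✓, 250 mod 13 = 3 ✓.

x ≡ 250 (mod 273).
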